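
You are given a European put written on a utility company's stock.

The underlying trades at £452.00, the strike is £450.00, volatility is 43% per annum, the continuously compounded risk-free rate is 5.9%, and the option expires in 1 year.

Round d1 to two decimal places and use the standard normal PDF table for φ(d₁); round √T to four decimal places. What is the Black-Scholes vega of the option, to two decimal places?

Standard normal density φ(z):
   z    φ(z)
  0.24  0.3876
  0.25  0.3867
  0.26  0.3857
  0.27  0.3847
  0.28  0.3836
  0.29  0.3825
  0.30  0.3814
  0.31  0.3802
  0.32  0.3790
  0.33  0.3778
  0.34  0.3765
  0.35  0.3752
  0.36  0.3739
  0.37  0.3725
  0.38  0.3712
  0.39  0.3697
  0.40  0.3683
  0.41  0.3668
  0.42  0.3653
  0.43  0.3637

σ√T = 0.43·√1 = 0.4300
ln(S/K) + (r + σ²/2)T = ln(452/450) + (0.059 + 0.43²/2)·1 = 0.0044 + 0.1514 = 0.1559
d₁ = 0.1559 / 0.4300 = 0.3625 which rounds to 0.36
√T = √1 = 1.0000
φ(d₁) = φ(0.36) = 0.3739
vega = S·φ(d₁)·√T = 452·0.3739·1.0000 = 169.0028
(The call has the same vega.)

169.00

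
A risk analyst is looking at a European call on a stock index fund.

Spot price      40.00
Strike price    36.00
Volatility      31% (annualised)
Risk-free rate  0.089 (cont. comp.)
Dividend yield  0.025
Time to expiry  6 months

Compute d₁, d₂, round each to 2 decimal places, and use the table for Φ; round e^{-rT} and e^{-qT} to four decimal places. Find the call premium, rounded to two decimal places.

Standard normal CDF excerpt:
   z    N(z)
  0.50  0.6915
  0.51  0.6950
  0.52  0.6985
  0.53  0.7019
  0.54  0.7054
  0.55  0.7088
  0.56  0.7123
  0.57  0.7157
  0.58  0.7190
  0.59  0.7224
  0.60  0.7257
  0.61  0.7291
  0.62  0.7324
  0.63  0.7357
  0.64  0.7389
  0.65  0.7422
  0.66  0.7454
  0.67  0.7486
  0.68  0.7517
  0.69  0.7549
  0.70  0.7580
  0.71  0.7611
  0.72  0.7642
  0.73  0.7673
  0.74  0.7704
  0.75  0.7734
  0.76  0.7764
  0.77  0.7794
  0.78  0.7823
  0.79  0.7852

σ√T = 0.31 × 0.7071 = 0.2192
d₁ = [ln(40/36) + (0.089 − 0.025 + 0.31²/2)·0.5] / 0.2192 = [0.1054 + 0.0560] / 0.2192 = 0.7362 → 0.74
d₂ = d₁ − σ√T = 0.7362 − 0.2192 = 0.5170 → 0.52
exp(−qT) = exp(−0.025·0.5) = 0.9876;  exp(−rT) = exp(−0.089·0.5) = 0.9565
N(d₁) = N(0.74) = 0.7704;  N(d₂) = N(0.52) = 0.6985
C = 40·0.9876·0.7704 − 36·0.9565·0.6985 = 30.4339 − 24.0521 = 6.3817

6.38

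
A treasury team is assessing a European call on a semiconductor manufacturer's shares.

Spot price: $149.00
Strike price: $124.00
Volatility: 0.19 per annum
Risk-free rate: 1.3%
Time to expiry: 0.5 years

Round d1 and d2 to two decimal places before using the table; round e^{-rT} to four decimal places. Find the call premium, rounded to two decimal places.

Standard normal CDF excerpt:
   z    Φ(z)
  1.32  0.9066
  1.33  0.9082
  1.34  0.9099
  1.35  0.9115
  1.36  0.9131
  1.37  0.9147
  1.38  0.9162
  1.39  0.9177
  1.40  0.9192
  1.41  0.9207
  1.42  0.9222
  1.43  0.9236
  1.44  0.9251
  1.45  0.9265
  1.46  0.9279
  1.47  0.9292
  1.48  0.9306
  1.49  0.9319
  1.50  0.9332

$26.37

σ√T = 0.19 × 0.7071 = 0.1344
d₁ = [ln(149/124) + (0.013 + 0.19²/2)·0.5] / 0.1344 = [0.1837 + 0.0155] / 0.1344 = 1.4826 ⇒ 1.48
d₂ = d₁ − σ√T = 1.4826 − 0.1344 = 1.3483 ⇒ 1.35
e^(−rT) = e^(−0.013·0.5) = 0.9935
N(d₁) = N(1.48) = 0.9306;  N(d₂) = N(1.35) = 0.9115
C = 149·0.9306 − 124·0.9935·0.9115 = 138.6594 − 112.2913 = 26.3681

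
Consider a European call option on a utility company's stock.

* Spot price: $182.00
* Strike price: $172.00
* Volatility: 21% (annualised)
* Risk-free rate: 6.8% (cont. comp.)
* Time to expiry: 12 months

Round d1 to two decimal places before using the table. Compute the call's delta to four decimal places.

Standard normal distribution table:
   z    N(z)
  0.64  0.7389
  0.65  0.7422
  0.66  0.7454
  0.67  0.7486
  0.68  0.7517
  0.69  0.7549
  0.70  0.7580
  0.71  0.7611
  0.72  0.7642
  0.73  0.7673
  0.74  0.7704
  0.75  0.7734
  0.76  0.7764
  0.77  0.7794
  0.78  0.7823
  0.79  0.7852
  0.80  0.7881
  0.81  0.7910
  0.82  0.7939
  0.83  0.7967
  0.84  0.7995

0.7580

σ√T = 0.21 × 1.0000 = 0.2100
d₁ = [ln(182/172) + (0.068 + 0.21²/2)·1] / 0.2100 = [0.0565 + 0.0901] / 0.2100 = 0.6979 → 0.70
N(d₁) = N(0.70) = 0.7580
Δ_call = N(d₁) = 0.7580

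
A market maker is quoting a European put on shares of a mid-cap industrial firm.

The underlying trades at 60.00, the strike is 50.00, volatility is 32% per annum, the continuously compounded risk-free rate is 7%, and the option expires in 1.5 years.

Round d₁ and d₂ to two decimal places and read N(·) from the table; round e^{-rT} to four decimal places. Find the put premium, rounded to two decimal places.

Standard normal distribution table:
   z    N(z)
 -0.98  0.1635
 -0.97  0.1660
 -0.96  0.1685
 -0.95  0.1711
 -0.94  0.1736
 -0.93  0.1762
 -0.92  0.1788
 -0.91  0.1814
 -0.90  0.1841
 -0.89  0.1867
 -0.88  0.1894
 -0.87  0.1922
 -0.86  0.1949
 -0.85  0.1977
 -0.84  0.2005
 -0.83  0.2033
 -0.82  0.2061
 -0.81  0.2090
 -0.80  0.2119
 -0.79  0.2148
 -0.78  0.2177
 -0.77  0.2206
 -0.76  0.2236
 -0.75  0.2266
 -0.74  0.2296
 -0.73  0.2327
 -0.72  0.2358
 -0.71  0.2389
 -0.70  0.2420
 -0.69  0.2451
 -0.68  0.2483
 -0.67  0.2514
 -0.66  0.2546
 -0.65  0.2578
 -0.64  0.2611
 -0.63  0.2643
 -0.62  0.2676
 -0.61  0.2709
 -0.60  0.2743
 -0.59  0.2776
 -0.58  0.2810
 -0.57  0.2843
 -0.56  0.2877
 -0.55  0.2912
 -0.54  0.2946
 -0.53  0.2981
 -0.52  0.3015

σ√T = 0.32·√1.5 = 0.3919
d₁ = [ln(60/50) + (0.07 + 0.32²/2)·1.5] / 0.3919 = [0.1823 + 0.1818] / 0.3919 = 0.9291 ≈ 0.93
d₂ = d₁ − σ√T = 0.9291 − 0.3919 = 0.5372 ≈ 0.54
exp(−rT) = exp(−0.07·1.5) = 0.9003
N(−d₂) = N(-0.54) = 0.2946;  N(−d₁) = N(-0.93) = 0.1762
P = 50·0.9003·0.2946 − 60·0.1762 = 13.2614 − 10.5720 = 2.6894

2.69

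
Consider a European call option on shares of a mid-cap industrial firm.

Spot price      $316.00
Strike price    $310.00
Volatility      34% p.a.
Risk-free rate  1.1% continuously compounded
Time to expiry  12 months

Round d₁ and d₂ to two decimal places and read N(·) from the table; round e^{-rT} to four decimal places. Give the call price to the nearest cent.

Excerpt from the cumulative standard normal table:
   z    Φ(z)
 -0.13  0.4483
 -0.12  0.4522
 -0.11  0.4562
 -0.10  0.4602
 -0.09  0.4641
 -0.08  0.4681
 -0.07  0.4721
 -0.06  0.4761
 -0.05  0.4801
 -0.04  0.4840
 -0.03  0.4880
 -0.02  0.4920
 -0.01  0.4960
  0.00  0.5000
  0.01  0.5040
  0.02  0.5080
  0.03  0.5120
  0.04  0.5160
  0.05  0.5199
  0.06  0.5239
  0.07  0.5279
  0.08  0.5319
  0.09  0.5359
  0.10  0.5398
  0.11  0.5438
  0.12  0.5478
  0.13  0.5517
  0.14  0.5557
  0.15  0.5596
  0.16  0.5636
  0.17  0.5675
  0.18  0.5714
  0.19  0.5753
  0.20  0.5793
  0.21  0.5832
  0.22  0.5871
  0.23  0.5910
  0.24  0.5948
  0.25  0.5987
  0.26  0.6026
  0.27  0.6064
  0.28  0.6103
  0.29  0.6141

$46.89

σ√T = 0.34·√1 = 0.3400
d₁ = [ln(316/310) + (0.011 + ½·0.34²)·1] / (σ√T) = (0.0192 + 0.0688) / 0.3400 = 0.2587 ⇒ 0.26
d₂ = 0.2587 − 0.3400 = -0.0813 ⇒ -0.08
exp(−rT) = exp(−0.011·1) = 0.9891
C = 316·N(0.26) − 310·0.9891·N(-0.08) = 316·0.6026 − 310·0.9891·0.4681 = 190.4216 − 143.5293 = 46.8923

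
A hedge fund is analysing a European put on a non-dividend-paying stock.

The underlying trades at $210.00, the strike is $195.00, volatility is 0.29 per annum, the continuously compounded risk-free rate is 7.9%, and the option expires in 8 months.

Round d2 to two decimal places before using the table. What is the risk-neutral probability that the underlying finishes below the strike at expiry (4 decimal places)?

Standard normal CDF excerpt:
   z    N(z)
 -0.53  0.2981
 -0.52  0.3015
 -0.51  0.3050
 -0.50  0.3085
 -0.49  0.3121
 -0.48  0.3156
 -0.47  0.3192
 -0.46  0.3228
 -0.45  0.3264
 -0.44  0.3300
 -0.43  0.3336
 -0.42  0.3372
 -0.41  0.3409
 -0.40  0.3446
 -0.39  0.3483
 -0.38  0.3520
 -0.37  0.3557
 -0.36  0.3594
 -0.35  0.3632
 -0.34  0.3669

σ√T = 0.29 × 0.8165 = 0.2368
d₁ = [ln(210/195) + (0.079 + 0.29²/2)·0.6667] / 0.2368 = [0.0741 + 0.0807] / 0.2368 = 0.6538 → 0.65
d₂ = d₁ − σ√T = 0.6538 − 0.2368 = 0.4170 → 0.42
Risk-neutral Pr[S_T < K] = N(−d₂) = N(-0.42) = 0.3372

0.3372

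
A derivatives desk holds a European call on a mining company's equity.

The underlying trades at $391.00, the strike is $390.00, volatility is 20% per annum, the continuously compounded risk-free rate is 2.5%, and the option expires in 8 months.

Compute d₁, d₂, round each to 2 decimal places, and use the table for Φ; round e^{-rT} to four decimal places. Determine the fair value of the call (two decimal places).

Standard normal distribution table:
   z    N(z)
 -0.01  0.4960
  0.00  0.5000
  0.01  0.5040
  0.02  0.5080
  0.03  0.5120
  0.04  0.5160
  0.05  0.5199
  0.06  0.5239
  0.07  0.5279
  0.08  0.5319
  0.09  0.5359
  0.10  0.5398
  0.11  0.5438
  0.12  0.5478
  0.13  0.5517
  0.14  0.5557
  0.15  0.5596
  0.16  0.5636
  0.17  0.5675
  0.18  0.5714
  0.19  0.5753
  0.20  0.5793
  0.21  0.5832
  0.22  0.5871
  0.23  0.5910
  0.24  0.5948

$28.59

σ√T = 0.2·√0.6667 = 0.1633
d₁ = [ln(391/390) + (0.025 + 0.2²/2)·0.6667] / 0.1633 = [0.0026 + 0.0300] / 0.1633 = 0.1994 which rounds to 0.20
d₂ = d₁ − σ√T = 0.1994 − 0.1633 = 0.0361 which rounds to 0.04
exp(−rT) = exp(−0.025·0.6667) = 0.9835
N(d₁) = N(0.20) = 0.5793;  N(d₂) = N(0.04) = 0.5160
C = 391·0.5793 − 390·0.9835·0.5160 = 226.5063 − 197.9195 = 28.5868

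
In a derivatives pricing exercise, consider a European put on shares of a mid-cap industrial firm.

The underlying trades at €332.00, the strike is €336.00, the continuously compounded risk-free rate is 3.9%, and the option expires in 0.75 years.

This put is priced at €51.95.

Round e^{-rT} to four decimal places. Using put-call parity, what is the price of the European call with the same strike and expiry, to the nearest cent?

€57.63

e^(−rT) = e^(−0.039·0.75) = 0.9712
Put-call parity: C − P = S − K·e^(−rT) = 332 − 336·0.9712 = 332 − 326.3232 = 5.6768
C = P + (C − P) = 51.95 + (5.6768) = 57.6268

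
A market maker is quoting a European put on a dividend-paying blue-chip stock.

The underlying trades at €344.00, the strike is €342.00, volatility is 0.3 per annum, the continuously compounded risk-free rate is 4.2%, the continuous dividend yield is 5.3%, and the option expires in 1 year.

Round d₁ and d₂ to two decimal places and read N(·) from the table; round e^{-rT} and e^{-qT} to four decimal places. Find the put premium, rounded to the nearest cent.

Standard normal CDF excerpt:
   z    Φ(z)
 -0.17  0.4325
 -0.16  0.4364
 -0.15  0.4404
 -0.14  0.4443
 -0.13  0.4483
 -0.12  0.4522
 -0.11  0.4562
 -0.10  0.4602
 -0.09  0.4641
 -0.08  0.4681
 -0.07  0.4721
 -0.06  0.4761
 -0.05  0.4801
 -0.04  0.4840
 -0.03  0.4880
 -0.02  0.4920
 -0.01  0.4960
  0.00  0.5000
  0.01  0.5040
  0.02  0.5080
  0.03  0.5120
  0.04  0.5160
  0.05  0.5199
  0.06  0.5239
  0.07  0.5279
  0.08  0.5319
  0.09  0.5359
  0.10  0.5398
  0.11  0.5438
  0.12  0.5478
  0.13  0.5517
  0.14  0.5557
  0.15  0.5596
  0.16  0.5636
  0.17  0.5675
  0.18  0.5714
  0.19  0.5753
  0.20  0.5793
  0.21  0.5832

€39.85

σ√T = 0.3·√1 = 0.3000
ln(S/K) + (r − q + σ²/2)T = ln(344/342) + (0.042 − 0.053 + 0.3²/2)·1 = 0.0058 + 0.0340 = 0.0398
d₁ = 0.0398 / 0.3000 = 0.1328 ⇒ 0.13
d₂ = d₁ − σ√T = 0.1328 − 0.3000 = -0.1672 ⇒ -0.17
exp(−qT) = exp(−0.053·1) = 0.9484;  exp(−rT) = exp(−0.042·1) = 0.9589
N(−d₂) = N(0.17) = 0.5675;  N(−d₁) = N(-0.13) = 0.4483
P = 342·0.9589·0.5675 − 344·0.9484·0.4483 = 186.1081 − 146.2577 = 39.8504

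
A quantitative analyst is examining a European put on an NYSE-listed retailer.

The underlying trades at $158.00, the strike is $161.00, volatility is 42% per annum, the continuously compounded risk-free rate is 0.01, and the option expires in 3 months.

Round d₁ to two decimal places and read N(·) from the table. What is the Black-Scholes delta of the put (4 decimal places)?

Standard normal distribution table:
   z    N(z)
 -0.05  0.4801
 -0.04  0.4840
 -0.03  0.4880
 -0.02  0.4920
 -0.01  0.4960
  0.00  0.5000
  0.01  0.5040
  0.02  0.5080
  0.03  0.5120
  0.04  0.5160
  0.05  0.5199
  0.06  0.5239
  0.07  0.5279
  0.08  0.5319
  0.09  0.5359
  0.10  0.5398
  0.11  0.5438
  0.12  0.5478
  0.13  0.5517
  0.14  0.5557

-0.4880

T = 0.25;  σ√T = 0.2100
d₁ = [ln(158/161) + (0.01 + 0.42²/2)·0.25] / 0.2100 = [-0.0188 + 0.0245] / 0.2100 = 0.0273 ≈ 0.03
N(d₁) = N(0.03) = 0.5120
Δ_put = N(d₁) − 1 = 0.5120 − 1 = -0.4880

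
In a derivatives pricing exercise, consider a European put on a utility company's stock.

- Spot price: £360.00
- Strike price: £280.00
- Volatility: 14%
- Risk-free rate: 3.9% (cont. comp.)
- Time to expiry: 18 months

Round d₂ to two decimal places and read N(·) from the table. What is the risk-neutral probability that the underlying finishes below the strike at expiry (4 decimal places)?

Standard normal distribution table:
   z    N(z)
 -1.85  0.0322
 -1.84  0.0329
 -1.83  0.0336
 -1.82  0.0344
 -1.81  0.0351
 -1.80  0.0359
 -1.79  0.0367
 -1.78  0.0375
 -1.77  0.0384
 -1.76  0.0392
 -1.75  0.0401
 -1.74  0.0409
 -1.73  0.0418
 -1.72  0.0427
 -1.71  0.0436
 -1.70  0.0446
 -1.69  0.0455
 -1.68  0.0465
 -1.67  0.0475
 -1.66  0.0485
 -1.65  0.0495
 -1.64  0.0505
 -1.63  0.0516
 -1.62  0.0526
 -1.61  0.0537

T = 1.5;  σ√T = 0.1715
d₁ = [ln(360/280) + (0.039 + 0.14²/2)·1.5] / 0.1715 = [0.2513 + 0.0732] / 0.1715 = 1.8926 ⇒ 1.89
d₂ = d₁ − σ√T = 1.8926 − 0.1715 = 1.7211 ⇒ 1.72
Pr(exercise) under Q = N(−d₂) = N(-1.72) = 0.0427

0.0427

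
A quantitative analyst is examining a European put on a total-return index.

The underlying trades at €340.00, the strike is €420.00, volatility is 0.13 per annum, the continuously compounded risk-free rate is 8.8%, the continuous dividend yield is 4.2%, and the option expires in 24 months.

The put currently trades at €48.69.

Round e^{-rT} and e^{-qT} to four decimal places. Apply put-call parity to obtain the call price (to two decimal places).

€9.07

exp(−qT) = exp(−0.042·2) = 0.9194;  exp(−rT) = exp(−0.088·2) = 0.8386
Put-call parity: C − P = S·e^(−qT) − K·e^(−rT) = 340·0.9194 − 420·0.8386 = 312.5960 − 352.2120 = -39.6160
C = P + (C − P) = 48.69 + (-39.6160) = 9.0740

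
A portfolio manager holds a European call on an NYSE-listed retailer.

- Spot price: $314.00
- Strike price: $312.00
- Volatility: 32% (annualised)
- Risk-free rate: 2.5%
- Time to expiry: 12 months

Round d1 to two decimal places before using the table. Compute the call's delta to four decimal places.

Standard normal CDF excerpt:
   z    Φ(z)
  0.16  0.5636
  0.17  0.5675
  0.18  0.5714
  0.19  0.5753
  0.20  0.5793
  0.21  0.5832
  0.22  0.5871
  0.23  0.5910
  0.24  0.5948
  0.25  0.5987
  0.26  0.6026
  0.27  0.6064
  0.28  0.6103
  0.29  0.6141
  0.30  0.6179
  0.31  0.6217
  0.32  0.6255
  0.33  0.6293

σ√T = 0.32 × 1.0000 = 0.3200
ln(S/K) + (r + σ²/2)T = ln(314/312) + (0.025 + 0.32²/2)·1 = 0.0064 + 0.0762 = 0.0826
d₁ = 0.0826 / 0.3200 = 0.2581 which rounds to 0.26
N(d₁) = N(0.26) = 0.6026
Δ_call = N(d₁) = 0.6026

0.6026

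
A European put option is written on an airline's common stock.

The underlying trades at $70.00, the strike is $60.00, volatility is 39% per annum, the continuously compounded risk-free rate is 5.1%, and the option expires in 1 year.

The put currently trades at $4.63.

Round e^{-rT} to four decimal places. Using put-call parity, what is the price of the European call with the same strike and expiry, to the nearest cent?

$17.61

e^(−rT) = e^(−0.051·1) = 0.9503
Put-call parity: C − P = S − K·e^(−rT) = 70 − 60·0.9503 = 70 − 57.0180 = 12.9820
C = P + (C − P) = 4.63 + (12.9820) = 17.6120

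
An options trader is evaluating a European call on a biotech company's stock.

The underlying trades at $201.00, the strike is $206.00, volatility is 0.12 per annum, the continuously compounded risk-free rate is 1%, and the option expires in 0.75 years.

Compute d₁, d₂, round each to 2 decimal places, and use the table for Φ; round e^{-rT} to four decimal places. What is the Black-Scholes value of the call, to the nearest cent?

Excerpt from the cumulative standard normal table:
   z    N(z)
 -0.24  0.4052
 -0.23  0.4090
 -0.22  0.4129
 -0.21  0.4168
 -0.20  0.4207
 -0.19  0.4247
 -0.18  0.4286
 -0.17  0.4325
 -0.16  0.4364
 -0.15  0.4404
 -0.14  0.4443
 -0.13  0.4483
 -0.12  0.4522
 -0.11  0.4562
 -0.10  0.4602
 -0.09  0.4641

$7.28

T = 0.75;  σ√T = 0.1039
d₁ = [ln(201/206) + (0.01 + 0.12²/2)·0.75] / 0.1039 = [-0.0246 + 0.0129] / 0.1039 = -0.1123 ≈ -0.11
d₂ = d₁ − σ√T = -0.1123 − 0.1039 = -0.2162 ≈ -0.22
exp(−rT) = exp(−0.01·0.75) = 0.9925
N(d₁) = N(-0.11) = 0.4562;  N(d₂) = N(-0.22) = 0.4129
C = 201·0.4562 − 206·0.9925·0.4129 = 91.6962 − 84.4195 = 7.2767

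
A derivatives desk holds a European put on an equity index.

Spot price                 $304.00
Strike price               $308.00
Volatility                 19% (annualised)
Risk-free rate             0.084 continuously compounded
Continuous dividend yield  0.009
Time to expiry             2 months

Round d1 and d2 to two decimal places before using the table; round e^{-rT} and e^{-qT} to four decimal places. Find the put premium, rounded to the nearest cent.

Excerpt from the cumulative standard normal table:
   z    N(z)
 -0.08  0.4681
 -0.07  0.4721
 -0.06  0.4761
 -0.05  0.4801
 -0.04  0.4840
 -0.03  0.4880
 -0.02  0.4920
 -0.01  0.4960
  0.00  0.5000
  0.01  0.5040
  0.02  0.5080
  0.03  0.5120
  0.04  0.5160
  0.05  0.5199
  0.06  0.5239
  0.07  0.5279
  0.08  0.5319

$9.77

σ√T = 0.19·√0.1667 = 0.0776
d₁ = [ln(304/308) + (0.084 − 0.009 + ½·0.19²)·0.1667] / (σ√T) = (-0.0131 + 0.0155) / 0.0776 = 0.0314 → 0.03
d₂ = 0.0314 − 0.0776 = -0.0462 → -0.05
exp(−qT) = exp(−0.009·0.1667) = 0.9985;  exp(−rT) = exp(−0.084·0.1667) = 0.9861
N(−d₂) = N(0.05) = 0.5199;  N(−d₁) = N(-0.03) = 0.4880
P = 308·0.9861·0.5199 − 304·0.9985·0.4880 = 157.9034 − 148.1295 = 9.7739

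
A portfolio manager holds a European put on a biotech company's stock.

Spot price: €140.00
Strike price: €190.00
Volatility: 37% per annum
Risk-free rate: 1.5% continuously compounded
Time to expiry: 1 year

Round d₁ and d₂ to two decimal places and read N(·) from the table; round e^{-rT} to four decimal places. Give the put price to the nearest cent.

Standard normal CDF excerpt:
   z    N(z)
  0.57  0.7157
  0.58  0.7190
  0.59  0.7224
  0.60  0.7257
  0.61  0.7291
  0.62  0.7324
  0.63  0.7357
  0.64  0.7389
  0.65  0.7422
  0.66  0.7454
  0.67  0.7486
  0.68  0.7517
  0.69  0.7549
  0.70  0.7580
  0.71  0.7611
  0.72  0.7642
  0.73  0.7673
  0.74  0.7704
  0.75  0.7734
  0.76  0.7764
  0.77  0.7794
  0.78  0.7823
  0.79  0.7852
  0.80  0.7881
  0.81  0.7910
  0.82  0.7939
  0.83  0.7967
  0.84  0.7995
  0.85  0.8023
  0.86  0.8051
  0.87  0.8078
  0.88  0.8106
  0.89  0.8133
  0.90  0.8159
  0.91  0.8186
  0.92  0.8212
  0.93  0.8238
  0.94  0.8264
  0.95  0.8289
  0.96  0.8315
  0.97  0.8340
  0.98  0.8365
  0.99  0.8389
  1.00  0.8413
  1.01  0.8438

σ√T = 0.37 × 1.0000 = 0.3700
ln(S/K) + (r + σ²/2)T = ln(140/190) + (0.015 + 0.37²/2)·1 = -0.3054 + 0.0834 = -0.2219
d₁ = -0.2219 / 0.3700 = -0.5998 → -0.60
d₂ = d₁ − σ√T = -0.5998 − 0.3700 = -0.9698 → -0.97
exp(−rT) = exp(−0.015·1) = 0.9851
N(−d₂) = N(0.97) = 0.8340;  N(−d₁) = N(0.60) = 0.7257
P = 190·0.9851·0.8340 − 140·0.7257 = 156.0989 − 101.5980 = 54.5009

€54.50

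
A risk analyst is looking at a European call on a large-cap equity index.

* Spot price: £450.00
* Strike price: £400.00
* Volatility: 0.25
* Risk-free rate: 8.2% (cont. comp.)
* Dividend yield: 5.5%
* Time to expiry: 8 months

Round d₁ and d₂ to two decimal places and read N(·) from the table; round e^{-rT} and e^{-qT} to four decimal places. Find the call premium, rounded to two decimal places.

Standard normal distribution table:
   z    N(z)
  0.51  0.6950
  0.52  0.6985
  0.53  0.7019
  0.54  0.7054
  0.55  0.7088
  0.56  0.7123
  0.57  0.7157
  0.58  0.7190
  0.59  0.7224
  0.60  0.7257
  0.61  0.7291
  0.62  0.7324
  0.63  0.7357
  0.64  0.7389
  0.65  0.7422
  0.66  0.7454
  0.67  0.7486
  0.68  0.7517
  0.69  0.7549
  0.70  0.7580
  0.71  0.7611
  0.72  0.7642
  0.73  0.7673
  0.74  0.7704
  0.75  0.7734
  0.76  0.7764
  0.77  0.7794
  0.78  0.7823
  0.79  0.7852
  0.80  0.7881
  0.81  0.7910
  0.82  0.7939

T = 0.6667;  σ√T = 0.2041
ln(S/K) + (r − q + σ²/2)T = ln(450/400) + (0.082 − 0.055 + 0.25²/2)·0.6667 = 0.1178 + 0.0388 = 0.1566
d₁ = 0.1566 / 0.2041 = 0.7673 ≈ 0.77
d₂ = d₁ − σ√T = 0.7673 − 0.2041 = 0.5631 ≈ 0.56
exp(−qT) = exp(−0.055·0.6667) = 0.9640;  exp(−rT) = exp(−0.082·0.6667) = 0.9468
C = 450·0.9640·N(0.77) − 400·0.9468·N(0.56) = 450·0.9640·0.7794 − 400·0.9468·0.7123 = 338.1037 − 269.7623 = 68.3415

£68.34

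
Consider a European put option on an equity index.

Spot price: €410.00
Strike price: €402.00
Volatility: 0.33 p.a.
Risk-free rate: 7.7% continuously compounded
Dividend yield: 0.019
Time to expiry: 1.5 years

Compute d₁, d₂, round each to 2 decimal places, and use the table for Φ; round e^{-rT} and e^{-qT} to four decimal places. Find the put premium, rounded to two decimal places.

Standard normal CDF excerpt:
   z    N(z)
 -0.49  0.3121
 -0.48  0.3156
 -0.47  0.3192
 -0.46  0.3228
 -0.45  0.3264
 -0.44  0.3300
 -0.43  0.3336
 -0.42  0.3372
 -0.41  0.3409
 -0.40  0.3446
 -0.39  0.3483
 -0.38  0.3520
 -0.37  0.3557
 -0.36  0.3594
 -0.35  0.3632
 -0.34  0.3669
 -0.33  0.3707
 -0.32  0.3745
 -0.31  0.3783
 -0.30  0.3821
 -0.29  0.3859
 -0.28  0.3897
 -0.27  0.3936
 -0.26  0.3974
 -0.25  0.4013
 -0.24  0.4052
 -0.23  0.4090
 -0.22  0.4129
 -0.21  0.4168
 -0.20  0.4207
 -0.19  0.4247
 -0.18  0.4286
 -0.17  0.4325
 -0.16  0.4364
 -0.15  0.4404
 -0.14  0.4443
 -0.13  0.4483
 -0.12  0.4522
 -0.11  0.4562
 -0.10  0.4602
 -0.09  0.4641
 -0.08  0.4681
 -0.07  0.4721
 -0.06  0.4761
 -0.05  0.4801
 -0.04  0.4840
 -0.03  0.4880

€43.32

σ√T = 0.33·√1.5 = 0.4042
d₁ = [ln(410/402) + (0.077 − 0.019 + ½·0.33²)·1.5] / (σ√T) = (0.0197 + 0.1687) / 0.4042 = 0.4661 ⇒ 0.47
d₂ = 0.4661 − 0.4042 = 0.0619 ⇒ 0.06
e^(−qT) = e^(−0.019·1.5) = 0.9719;  e^(−rT) = e^(−0.077·1.5) = 0.8909
P = 402·0.8909·N(-0.06) − 410·0.9719·N(-0.47) = 402·0.8909·0.4761 − 410·0.9719·0.3192 = 170.5113 − 127.1945 = 43.3168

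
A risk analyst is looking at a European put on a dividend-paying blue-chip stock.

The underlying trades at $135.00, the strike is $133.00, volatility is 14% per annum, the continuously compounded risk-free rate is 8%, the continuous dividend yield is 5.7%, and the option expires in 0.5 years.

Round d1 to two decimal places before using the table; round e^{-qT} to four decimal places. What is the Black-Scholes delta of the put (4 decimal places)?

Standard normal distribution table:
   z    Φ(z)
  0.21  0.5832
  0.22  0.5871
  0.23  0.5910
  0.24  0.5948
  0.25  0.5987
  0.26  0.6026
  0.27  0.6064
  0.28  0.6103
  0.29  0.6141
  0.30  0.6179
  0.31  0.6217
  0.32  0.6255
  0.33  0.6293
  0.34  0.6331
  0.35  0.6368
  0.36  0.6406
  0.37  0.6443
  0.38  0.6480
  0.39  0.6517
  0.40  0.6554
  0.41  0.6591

σ√T = 0.14 × 0.7071 = 0.0990
d₁ = [ln(135/133) + (0.08 − 0.057 + ½·0.14²)·0.5] / (σ√T) = (0.0149 + 0.0164) / 0.0990 = 0.3164 ≈ 0.32
N(d₁) = N(0.32) = 0.6255
Δ_put = e^(−qT)·(N(d₁) − 1) = 0.9719·(0.6255 − 1) = -0.3640

-0.3640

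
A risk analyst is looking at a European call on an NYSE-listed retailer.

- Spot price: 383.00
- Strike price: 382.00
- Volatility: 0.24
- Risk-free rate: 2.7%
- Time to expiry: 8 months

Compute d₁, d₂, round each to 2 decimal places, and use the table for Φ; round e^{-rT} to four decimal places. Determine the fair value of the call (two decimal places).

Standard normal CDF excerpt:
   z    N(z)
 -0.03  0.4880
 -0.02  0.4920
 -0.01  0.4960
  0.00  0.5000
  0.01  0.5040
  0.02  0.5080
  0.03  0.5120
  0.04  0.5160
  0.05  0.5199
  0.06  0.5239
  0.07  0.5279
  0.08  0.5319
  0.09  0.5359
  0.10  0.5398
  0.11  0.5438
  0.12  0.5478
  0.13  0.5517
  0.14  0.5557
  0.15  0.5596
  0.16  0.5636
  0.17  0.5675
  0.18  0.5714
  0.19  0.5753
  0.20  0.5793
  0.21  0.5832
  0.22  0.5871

σ√T = 0.24·√0.6667 = 0.1960
d₁ = [ln(383/382) + (0.027 + ½·0.24²)·0.6667] / (σ√T) = (0.0026 + 0.0372) / 0.1960 = 0.2032 ≈ 0.20
d₂ = 0.2032 − 0.1960 = 0.0072 ≈ 0.01
exp(−rT) = exp(−0.027·0.6667) = 0.9822
N(d₁) = N(0.20) = 0.5793;  N(d₂) = N(0.01) = 0.5040
C = 383·0.5793 − 382·0.9822·0.5040 = 221.8719 − 189.1010 = 32.7709

32.77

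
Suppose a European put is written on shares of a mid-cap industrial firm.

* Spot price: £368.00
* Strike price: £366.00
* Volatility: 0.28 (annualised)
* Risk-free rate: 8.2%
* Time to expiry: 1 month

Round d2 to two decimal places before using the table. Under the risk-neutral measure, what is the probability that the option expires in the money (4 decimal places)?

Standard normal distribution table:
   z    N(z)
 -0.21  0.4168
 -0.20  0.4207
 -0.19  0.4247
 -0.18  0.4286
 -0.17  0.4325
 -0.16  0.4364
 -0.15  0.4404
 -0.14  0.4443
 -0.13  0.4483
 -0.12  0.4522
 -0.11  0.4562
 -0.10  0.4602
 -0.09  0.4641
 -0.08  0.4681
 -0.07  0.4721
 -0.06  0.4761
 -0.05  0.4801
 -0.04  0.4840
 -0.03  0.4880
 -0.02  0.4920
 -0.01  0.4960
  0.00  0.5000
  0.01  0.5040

0.4562

σ√T = 0.28·√0.08333 = 0.0808
d₁ = [ln(368/366) + (0.082 + 0.28²/2)·0.08333] / 0.0808 = [0.0054 + 0.0101] / 0.0808 = 0.1924 → 0.19
d₂ = d₁ − σ√T = 0.1924 − 0.0808 = 0.1115 → 0.11
Pr(exercise) under Q = N(−d₂) = N(-0.11) = 0.4562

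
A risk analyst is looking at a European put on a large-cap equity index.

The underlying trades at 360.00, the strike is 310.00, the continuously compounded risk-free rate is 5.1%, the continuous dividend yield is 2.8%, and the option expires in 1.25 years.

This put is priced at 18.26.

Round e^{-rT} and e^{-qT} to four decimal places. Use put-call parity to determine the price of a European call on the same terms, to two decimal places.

exp(−qT) = exp(−0.028·1.25) = 0.9656;  exp(−rT) = exp(−0.051·1.25) = 0.9382
Put-call parity: C − P = S·e^(−qT) − K·e^(−rT) = 360·0.9656 − 310·0.9382 = 347.6160 − 290.8420 = 56.7740
C = P + (C − P) = 18.26 + (56.7740) = 75.0340

75.03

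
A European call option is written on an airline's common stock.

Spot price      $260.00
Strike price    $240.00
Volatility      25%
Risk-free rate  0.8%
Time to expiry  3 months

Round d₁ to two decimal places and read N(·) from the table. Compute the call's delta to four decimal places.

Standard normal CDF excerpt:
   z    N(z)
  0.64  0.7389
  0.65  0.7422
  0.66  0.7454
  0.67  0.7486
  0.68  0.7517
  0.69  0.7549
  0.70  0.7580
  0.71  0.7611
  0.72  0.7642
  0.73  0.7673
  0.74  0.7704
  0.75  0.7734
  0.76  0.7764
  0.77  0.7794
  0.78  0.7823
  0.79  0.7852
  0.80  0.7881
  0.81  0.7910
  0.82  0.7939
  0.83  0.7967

T = 0.25;  σ√T = 0.1250
d₁ = [ln(260/240) + (0.008 + ½·0.25²)·0.25] / (σ√T) = (0.0800 + 0.0098) / 0.1250 = 0.7188 ⇒ 0.72
N(d₁) = N(0.72) = 0.7642
Δ_call = N(d₁) = 0.7642

0.7642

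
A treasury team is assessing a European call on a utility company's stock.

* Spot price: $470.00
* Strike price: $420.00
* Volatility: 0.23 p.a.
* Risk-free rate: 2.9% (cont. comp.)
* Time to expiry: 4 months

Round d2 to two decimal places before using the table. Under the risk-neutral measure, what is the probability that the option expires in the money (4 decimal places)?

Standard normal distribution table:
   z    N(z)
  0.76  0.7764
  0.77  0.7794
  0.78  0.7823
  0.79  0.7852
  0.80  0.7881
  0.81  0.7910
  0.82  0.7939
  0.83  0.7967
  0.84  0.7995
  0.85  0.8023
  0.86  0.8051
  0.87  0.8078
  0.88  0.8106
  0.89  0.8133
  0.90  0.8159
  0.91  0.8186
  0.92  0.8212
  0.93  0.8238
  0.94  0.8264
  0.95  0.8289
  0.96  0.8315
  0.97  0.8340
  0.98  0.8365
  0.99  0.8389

σ√T = 0.23 × 0.5774 = 0.1328
ln(S/K) + (r + σ²/2)T = ln(470/420) + (0.029 + 0.23²/2)·0.3333 = 0.1125 + 0.0185 = 0.1310
d₁ = 0.1310 / 0.1328 = 0.9862 ⇒ 0.99
d₂ = d₁ − σ√T = 0.9862 − 0.1328 = 0.8534 ⇒ 0.85
Risk-neutral Pr[S_T > K] = N(d₂) = N(0.85) = 0.8023

0.8023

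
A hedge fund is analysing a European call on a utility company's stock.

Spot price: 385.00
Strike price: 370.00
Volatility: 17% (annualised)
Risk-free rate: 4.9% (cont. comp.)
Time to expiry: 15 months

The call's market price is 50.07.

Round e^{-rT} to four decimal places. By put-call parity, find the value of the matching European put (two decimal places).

13.09

e^(−rT) = e^(−0.049·1.25) = 0.9406
Put-call parity: C − P = S − K·e^(−rT) = 385 − 370·0.9406 = 385 − 348.0220 = 36.9780
P = C − (C − P) = 50.07 − (36.9780) = 13.0920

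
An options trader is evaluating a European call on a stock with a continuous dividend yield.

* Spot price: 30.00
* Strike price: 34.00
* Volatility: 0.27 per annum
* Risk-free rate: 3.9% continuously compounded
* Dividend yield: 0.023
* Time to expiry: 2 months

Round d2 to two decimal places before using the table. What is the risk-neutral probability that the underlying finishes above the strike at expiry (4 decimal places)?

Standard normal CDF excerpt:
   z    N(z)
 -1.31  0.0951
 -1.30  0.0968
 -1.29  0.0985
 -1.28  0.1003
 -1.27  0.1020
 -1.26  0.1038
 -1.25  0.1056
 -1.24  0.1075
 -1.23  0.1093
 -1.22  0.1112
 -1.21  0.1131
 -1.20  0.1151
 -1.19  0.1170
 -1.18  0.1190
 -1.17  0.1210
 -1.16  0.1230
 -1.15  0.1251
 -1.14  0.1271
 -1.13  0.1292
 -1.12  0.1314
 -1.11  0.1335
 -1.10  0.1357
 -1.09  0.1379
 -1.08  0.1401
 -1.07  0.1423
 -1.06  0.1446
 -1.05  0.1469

σ√T = 0.27·√0.1667 = 0.1102
d₁ = [ln(30/34) + (0.039 − 0.023 + ½·0.27²)·0.1667] / (σ√T) = (-0.1252 + 0.0087) / 0.1102 = -1.0562 which rounds to -1.06
d₂ = -1.0562 − 0.1102 = -1.1664 which rounds to -1.17
Pr(exercise) under Q = N(d₂) = 0.1210

0.1210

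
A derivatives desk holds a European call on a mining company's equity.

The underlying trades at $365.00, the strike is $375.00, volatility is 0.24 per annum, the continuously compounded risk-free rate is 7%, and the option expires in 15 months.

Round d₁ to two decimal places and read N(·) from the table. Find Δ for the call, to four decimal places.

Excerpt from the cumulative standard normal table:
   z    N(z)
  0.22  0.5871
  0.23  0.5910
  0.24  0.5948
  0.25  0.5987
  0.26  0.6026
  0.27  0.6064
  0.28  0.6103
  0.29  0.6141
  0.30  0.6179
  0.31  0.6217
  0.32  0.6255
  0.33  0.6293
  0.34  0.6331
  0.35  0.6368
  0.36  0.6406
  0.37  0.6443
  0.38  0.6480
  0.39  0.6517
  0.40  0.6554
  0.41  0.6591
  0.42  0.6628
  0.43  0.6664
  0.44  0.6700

σ√T = 0.24 × 1.1180 = 0.2683
ln(S/K) + (r + σ²/2)T = ln(365/375) + (0.07 + 0.24²/2)·1.25 = -0.0270 + 0.1235 = 0.0965
d₁ = 0.0965 / 0.2683 = 0.3595 which rounds to 0.36
N(d₁) = N(0.36) = 0.6406
Δ_call = N(d₁) = 0.6406

0.6406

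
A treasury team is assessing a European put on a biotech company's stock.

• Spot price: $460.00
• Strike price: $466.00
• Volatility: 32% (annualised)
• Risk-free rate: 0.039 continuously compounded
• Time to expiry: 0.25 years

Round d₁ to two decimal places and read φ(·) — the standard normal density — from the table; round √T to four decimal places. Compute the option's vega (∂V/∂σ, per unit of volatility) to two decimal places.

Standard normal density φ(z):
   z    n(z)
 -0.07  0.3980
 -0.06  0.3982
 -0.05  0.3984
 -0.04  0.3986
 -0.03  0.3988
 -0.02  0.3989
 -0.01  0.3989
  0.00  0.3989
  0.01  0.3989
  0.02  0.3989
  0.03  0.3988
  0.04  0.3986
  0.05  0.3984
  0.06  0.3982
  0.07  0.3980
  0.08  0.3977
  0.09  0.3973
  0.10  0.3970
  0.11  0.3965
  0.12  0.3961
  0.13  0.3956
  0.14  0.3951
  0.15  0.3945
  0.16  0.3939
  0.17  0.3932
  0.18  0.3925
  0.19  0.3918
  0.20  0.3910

91.59

T = 0.25;  σ√T = 0.1600
d₁ = [ln(460/466) + (0.039 + 0.32²/2)·0.25] / 0.1600 = [-0.0130 + 0.0226] / 0.1600 = 0.0599 ⇒ 0.06
√T = √0.25 = 0.5000
φ(d₁) = φ(0.06) = 0.3982
vega = S·φ(d₁)·√T = 460·0.3982·0.5000 = 91.5860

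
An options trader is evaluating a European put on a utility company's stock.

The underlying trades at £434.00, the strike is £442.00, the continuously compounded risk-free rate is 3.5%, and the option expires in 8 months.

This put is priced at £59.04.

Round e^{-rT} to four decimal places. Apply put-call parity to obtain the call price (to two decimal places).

£61.25

exp(−rT) = exp(−0.035·0.6667) = 0.9769
Put-call parity: C − P = S − K·e^(−rT) = 434 − 442·0.9769 = 434 − 431.7898 = 2.2102
C = P + (C − P) = 59.04 + (2.2102) = 61.2502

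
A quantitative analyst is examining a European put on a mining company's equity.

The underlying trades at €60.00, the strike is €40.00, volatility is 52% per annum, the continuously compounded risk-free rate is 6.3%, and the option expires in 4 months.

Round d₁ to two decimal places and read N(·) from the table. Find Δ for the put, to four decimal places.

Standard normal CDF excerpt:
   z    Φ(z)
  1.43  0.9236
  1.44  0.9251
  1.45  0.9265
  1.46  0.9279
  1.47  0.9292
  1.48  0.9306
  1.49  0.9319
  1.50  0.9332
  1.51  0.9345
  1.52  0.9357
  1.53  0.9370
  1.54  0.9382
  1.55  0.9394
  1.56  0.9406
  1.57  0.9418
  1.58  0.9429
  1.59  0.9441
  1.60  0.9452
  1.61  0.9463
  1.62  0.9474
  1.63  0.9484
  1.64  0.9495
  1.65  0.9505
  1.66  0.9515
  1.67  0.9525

-0.0582

T = 0.3333;  σ√T = 0.3002
d₁ = [ln(60/40) + (0.063 + ½·0.52²)·0.3333] / (σ√T) = (0.4055 + 0.0661) / 0.3002 = 1.5706 ⇒ 1.57
N(d₁) = N(1.57) = 0.9418
Δ_put = N(d₁) − 1 = 0.9418 − 1 = -0.0582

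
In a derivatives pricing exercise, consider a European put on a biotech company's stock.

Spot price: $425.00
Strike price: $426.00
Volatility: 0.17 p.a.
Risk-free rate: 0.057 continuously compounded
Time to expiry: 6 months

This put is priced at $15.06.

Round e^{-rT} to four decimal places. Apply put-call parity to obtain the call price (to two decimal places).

$26.03

exp(−rT) = exp(−0.057·0.5) = 0.9719
Put-call parity: C − P = S − K·e^(−rT) = 425 − 426·0.9719 = 425 − 414.0294 = 10.9706
C = P + (C − P) = 15.06 + (10.9706) = 26.0306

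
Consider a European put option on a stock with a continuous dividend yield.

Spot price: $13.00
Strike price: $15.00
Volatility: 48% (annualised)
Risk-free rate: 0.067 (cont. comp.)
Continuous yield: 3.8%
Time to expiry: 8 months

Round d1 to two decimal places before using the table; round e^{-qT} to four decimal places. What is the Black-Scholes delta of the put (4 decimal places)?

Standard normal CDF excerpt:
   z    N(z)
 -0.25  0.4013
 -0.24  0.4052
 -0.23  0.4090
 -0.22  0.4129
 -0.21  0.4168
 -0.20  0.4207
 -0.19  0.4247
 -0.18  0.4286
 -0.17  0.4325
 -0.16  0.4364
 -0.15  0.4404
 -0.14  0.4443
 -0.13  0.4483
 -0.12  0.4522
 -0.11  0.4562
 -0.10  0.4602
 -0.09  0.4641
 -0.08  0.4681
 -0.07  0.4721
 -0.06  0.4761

-0.5341

σ√T = 0.48 × 0.8165 = 0.3919
ln(S/K) + (r − q + σ²/2)T = ln(13/15) + (0.067 − 0.038 + 0.48²/2)·0.6667 = -0.1431 + 0.0961 = -0.0470
d₁ = -0.0470 / 0.3919 = -0.1198 → -0.12
N(d₁) = N(-0.12) = 0.4522
Δ_put = exp(−qT)·(N(d₁) − 1) = 0.9750·(0.4522 − 1) = -0.5341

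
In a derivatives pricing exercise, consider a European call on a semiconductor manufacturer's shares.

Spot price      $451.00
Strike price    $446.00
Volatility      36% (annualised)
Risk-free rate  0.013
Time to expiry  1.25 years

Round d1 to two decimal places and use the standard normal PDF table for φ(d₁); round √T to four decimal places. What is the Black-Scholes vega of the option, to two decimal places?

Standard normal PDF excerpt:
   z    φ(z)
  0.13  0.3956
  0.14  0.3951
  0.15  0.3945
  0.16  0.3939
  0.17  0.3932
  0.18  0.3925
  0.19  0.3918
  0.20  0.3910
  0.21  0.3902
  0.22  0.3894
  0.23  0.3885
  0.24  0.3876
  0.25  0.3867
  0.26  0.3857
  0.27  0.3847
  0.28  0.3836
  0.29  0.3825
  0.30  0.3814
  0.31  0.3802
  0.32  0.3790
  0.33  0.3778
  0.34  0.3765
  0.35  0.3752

193.97

T = 1.25;  σ√T = 0.4025
d₁ = [ln(451/446) + (0.013 + 0.36²/2)·1.25] / 0.4025 = [0.0111 + 0.0972] / 0.4025 = 0.2693 ⇒ 0.27
√T = √1.25 = 1.1180
φ(d₁) = φ(0.27) = 0.3847
vega = S·φ(d₁)·√T = 451·0.3847·1.1180 = 193.9727
(Vega is the same for a European call and put with the same parameters.)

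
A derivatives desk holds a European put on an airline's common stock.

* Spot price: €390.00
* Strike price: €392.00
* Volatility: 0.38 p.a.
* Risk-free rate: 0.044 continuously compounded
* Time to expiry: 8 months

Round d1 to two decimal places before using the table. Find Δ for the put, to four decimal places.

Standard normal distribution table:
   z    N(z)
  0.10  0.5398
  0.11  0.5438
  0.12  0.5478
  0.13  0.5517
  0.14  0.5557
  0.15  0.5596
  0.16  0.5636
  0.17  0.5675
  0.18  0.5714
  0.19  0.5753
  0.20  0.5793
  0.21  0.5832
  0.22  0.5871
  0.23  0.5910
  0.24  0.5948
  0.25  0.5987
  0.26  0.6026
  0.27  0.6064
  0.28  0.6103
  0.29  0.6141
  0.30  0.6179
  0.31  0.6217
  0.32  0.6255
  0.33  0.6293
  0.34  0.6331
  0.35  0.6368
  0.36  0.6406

-0.4090

T = 0.6667;  σ√T = 0.3103
ln(S/K) + (r + σ²/2)T = ln(390/392) + (0.044 + 0.38²/2)·0.6667 = -0.0051 + 0.0775 = 0.0724
d₁ = 0.0724 / 0.3103 = 0.2332 ≈ 0.23
N(d₁) = N(0.23) = 0.5910
Δ_put = N(d₁) − 1 = 0.5910 − 1 = -0.4090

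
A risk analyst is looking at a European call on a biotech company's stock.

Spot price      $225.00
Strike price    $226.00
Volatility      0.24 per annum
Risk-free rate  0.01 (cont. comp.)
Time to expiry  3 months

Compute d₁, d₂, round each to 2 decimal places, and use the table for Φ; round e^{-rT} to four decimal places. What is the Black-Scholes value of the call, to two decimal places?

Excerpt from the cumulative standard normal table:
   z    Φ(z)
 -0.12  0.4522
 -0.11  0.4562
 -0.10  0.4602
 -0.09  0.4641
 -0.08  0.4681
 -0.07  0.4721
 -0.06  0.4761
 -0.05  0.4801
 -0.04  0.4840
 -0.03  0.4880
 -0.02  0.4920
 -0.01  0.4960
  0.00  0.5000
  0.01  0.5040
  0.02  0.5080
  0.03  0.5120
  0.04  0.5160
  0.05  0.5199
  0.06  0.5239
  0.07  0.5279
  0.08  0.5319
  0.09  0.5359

$10.57

T = 0.25;  σ√T = 0.1200
d₁ = [ln(225/226) + (0.01 + 0.24²/2)·0.25] / 0.1200 = [-0.0044 + 0.0097] / 0.1200 = 0.0439 ⇒ 0.04
d₂ = d₁ − σ√T = 0.0439 − 0.1200 = -0.0761 ⇒ -0.08
exp(−rT) = exp(−0.01·0.25) = 0.9975
N(d₁) = N(0.04) = 0.5160;  N(d₂) = N(-0.08) = 0.4681
C = 225·0.5160 − 226·0.9975·0.4681 = 116.1000 − 105.5261 = 10.5739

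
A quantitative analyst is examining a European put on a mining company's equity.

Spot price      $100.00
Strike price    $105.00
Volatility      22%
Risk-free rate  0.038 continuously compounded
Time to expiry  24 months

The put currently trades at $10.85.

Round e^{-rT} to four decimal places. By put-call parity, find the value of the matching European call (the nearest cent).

e^(−rT) = e^(−0.038·2) = 0.9268
Put-call parity: C − P = S − K·e^(−rT) = 100 − 105·0.9268 = 100 − 97.3140 = 2.6860
C = P + (C − P) = 10.85 + (2.6860) = 13.5360

$13.54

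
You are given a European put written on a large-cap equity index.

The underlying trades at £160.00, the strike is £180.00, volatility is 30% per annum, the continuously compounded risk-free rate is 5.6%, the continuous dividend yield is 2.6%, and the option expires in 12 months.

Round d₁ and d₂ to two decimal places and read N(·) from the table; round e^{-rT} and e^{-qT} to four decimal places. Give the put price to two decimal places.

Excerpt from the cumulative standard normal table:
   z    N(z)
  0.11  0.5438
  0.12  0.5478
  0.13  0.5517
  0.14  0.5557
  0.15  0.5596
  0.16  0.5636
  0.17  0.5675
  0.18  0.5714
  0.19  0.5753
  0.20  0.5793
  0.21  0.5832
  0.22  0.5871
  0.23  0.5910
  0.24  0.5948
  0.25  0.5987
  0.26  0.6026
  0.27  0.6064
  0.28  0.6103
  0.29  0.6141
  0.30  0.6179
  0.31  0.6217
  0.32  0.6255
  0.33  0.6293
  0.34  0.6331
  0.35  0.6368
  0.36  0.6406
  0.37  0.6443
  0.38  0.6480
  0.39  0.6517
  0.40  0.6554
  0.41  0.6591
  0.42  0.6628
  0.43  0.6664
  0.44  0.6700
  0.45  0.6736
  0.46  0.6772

£27.40

T = 1;  σ√T = 0.3000
ln(S/K) + (r − q + σ²/2)T = ln(160/180) + (0.056 − 0.026 + 0.3²/2)·1 = -0.1178 + 0.0750 = -0.0428
d₁ = -0.0428 / 0.3000 = -0.1426 ⇒ -0.14
d₂ = d₁ − σ√T = -0.1426 − 0.3000 = -0.4426 ⇒ -0.44
e^(−qT) = e^(−0.026·1) = 0.9743;  e^(−rT) = e^(−0.056·1) = 0.9455
N(−d₂) = N(0.44) = 0.6700;  N(−d₁) = N(0.14) = 0.5557
P = 180·0.9455·0.6700 − 160·0.9743·0.5557 = 114.0273 − 86.6270 = 27.4003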